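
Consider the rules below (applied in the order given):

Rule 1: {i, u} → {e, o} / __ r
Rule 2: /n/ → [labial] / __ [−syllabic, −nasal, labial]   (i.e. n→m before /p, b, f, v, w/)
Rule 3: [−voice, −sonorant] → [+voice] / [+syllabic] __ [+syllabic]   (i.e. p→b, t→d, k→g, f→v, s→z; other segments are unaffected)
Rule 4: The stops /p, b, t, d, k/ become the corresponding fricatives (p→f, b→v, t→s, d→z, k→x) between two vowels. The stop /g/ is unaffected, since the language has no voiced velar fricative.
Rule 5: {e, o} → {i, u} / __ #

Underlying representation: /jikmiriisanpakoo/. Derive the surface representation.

Rule 1 (pre-rhotic lowering): /i/ is a high vowel immediately before /r/, so it lowers to [e]. /jikmiriisanpakoo/ → jikmeriisanpakoo.
Rule 2 (nasal place assimilation): /n/ precedes the labial consonant /p/, so it assimilates in place to [m]. /jikmeriisanpakoo/ → jikmeriisampakoo.
Rule 3 (intervocalic voicing): /s/ is a voiceless obstruent between vowels /i/ and /a/, so it voices to [z]. /k/ is a voiceless obstruent between vowels /a/ and /o/, so it voices to [g]. /jikmeriisampakoo/ → jikmeriizampagoo.
Rule 4 (intervocalic spirantization): no segment meets the environment; /jikmeriizampagoo/ is unchanged.
Rule 5 (final vowel raising): /o/ is a mid vowel in word-final position, so it raises to [u]. /jikmeriizampagoo/ → jikmeriizampagou.

jikmeriizampagou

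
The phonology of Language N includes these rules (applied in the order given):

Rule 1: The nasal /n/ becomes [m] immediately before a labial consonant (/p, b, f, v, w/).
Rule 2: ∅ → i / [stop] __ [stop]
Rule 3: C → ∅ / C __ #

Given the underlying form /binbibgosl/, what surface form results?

Rule 1 (nasal place assimilation): /n/ precedes the labial consonant /b/, so it assimilates in place to [m]. /binbibgosl/ → bimbibgosl.
Rule 2 (stop-cluster i-epenthesis): /b/ and /g/ form a stop–stop cluster, so [i] is inserted between them. /bimbibgosl/ → bimbibigosl.
Rule 3 (final cluster simplification): /l/ is the second consonant of a word-final cluster /sl/, so it deletes. /bimbibigosl/ → bimbibigos.

bimbibigos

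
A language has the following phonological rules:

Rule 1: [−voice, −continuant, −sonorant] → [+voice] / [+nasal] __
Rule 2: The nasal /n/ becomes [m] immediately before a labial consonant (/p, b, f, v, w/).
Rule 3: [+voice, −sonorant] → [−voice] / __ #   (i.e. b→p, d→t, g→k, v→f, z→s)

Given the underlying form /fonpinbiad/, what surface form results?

Rule 1 (post-nasal voicing): /p/ is a voiceless stop immediately after the nasal /n/, so it voices to [b]. /fonpinbiad/ → fonbinbiad.
Rule 2 (nasal place assimilation): /n/ precedes the labial consonant /b/, so it assimilates in place to [m]. /n/ precedes the labial consonant /b/, so it assimilates in place to [m]. /fonbinbiad/ → fombimbiad.
Rule 3 (final devoicing): /d/ is a voiced obstruent in word-final position, so it devoices to [t]. /fombimbiad/ → fombimbiat.

fombimbiat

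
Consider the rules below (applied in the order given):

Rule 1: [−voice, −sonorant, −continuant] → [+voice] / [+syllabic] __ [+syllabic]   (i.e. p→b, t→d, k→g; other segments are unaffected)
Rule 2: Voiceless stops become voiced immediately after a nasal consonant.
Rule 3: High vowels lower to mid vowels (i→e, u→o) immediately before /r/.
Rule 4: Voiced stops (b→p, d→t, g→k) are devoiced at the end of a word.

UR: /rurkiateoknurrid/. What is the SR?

Rule 1 (intervocalic voicing): /t/ is a voiceless stop between vowels /a/ and /e/, so it voices to [d]. /rurkiateoknurrid/ → rurkiadeoknurrid.
Rule 2 (post-nasal voicing): no segment meets the environment; /rurkiadeoknurrid/ is unchanged.
Rule 3 (pre-rhotic lowering): /u/ is a high vowel immediately before /r/, so it lowers to [o]. /u/ is a high vowel immediately before /r/, so it lowers to [o]. /rurkiadeoknurrid/ → rorkiadeoknorrid.
Rule 4 (final devoicing): /d/ is a voiced stop in word-final position, so it devoices to [t]. /rorkiadeoknorrid/ → rorkiadeoknorrit.

rorkiadeoknorrit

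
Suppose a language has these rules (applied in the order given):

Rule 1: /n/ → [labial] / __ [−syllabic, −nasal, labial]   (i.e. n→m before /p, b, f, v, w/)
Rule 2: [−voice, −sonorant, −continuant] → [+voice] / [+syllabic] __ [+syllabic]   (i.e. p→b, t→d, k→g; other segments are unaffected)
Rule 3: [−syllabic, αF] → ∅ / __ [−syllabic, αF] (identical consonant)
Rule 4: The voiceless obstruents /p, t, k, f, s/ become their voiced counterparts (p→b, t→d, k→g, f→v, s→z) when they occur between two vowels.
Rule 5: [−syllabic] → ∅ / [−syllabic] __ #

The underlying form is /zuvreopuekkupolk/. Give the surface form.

Rule 1 (nasal place assimilation): no segment meets the environment; /zuvreopuekkupolk/ is unchanged.
Rule 2 (intervocalic voicing): /p/ is a voiceless stop between vowels /o/ and /u/, so it voices to [b]. /p/ is a voiceless stop between vowels /u/ and /o/, so it voices to [b]. /zuvreopuekkupolk/ → zuvreobuekkubolk.
Rule 3 (degemination): /kk/ is a geminate; the first /k/ deletes. /zuvreobuekkubolk/ → zuvreobuekubolk.
Rule 4 (intervocalic voicing): /k/ is a voiceless obstruent between vowels /e/ and /u/, so it voices to [g]. /zuvreobuekubolk/ → zuvreobuegubolk.
Rule 5 (final cluster simplification): /k/ is the second consonant of a word-final cluster /lk/, so it deletes. /zuvreobuegubolk/ → zuvreobuegubol.

zuvreobuegubol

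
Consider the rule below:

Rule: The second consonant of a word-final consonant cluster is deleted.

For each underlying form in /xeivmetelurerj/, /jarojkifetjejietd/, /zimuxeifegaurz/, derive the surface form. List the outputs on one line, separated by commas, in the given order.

xeivmetelurer, jarojkifetjejiet, zimuxeifegaur

/xeivmetelurerj/: /j/ is the second consonant of a word-final cluster /rj/, so it deletes. → [xeivmetelurer].
/jarojkifetjejietd/: /d/ is the second consonant of a word-final cluster /td/, so it deletes. → [jarojkifetjejiet].
/zimuxeifegaurz/: /z/ is the second consonant of a word-final cluster /rz/, so it deletes. → [zimuxeifegaur].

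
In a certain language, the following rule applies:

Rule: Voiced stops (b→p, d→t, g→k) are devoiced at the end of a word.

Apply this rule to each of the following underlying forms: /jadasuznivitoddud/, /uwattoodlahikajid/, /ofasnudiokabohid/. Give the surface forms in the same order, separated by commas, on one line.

jadasuznivitoddut, uwattoodlahikajit, ofasnudiokabohit

/jadasuznivitoddud/: /d/ is a voiced stop in word-final position, so it devoices to [t]. → [jadasuznivitoddut].
/uwattoodlahikajid/: /d/ is a voiced stop in word-final position, so it devoices to [t]. → [uwattoodlahikajit].
/ofasnudiokabohid/: /d/ is a voiced stop in word-final position, so it devoices to [t]. → [ofasnudiokabohit].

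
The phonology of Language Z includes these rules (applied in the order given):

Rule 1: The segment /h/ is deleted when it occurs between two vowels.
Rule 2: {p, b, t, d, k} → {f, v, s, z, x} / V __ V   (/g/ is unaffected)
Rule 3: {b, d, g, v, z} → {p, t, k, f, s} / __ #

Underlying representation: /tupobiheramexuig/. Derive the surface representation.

tufovieramexuik

Rule 1 (intervocalic h-deletion): /h/ occurs between vowels /i/ and /e/, so it deletes. /tupobiheramexuig/ → tupobieramexuig.
Rule 2 (intervocalic spirantization): /p/ is a stop between vowels /u/ and /o/, so it spirantizes to the fricative [f]. /b/ is a stop between vowels /o/ and /i/, so it spirantizes to the fricative [v]. /tupobieramexuig/ → tufovieramexuig.
Rule 3 (final devoicing): /g/ is a voiced obstruent in word-final position, so it devoices to [k]. /tufovieramexuig/ → tufovieramexuik.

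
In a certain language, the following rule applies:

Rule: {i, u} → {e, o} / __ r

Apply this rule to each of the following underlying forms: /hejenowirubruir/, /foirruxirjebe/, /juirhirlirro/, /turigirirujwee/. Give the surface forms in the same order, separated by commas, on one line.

/hejenowirubruir/: /i/ is a high vowel immediately before /r/, so it lowers to [e]. /i/ is a high vowel immediately before /r/, so it lowers to [e]. → [hejenowerubruer].
/foirruxirjebe/: /i/ is a high vowel immediately before /r/, so it lowers to [e]. /i/ is a high vowel immediately before /r/, so it lowers to [e]. → [foerruxerjebe].
/juirhirlirro/: /i/ is a high vowel immediately before /r/, so it lowers to [e]. /i/ is a high vowel immediately before /r/, so it lowers to [e]. /i/ is a high vowel immediately before /r/, so it lowers to [e]. → [juerherlerro].
/turigirirujwee/: /u/ is a high vowel immediately before /r/, so it lowers to [o]. /i/ is a high vowel immediately before /r/, so it lowers to [e]. /i/ is a high vowel immediately before /r/, so it lowers to [e]. → [torigererujwee].

hejenowerubruer, foerruxerjebe, juerherlerro, torigererujwee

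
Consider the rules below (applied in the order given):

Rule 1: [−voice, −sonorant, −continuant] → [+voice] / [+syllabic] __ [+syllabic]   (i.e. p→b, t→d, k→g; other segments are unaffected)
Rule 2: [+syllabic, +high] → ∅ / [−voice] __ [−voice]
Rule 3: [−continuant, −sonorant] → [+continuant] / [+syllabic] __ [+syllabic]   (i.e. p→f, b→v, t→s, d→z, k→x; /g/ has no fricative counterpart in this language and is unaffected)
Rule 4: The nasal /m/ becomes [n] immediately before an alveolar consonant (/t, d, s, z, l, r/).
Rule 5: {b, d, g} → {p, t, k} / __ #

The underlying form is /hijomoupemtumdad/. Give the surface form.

hijomouventundat

Rule 1 (intervocalic voicing): /p/ is a voiceless stop between vowels /u/ and /e/, so it voices to [b]. /hijomoupemtumdad/ → hijomoubemtumdad.
Rule 2 (high vowel syncope): no segment meets the environment; /hijomoubemtumdad/ is unchanged.
Rule 3 (intervocalic spirantization): /b/ is a stop between vowels /u/ and /e/, so it spirantizes to the fricative [v]. /hijomoubemtumdad/ → hijomouvemtumdad.
Rule 4 (nasal place assimilation): /m/ precedes the alveolar consonant /t/, so it assimilates in place to [n]. /m/ precedes the alveolar consonant /d/, so it assimilates in place to [n]. /hijomouvemtumdad/ → hijomouventundad.
Rule 5 (final devoicing): /d/ is a voiced stop in word-final position, so it devoices to [t]. /hijomouventundad/ → hijomouventundat.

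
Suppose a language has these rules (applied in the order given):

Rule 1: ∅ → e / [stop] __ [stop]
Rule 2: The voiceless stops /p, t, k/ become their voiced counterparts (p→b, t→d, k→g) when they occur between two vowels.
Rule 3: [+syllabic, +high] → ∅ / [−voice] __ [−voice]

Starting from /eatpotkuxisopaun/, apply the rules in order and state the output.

eadebodeguxsobaun

Rule 1 (stop-cluster e-epenthesis): /t/ and /p/ form a stop–stop cluster, so [e] is inserted between them. /t/ and /k/ form a stop–stop cluster, so [e] is inserted between them. /eatpotkuxisopaun/ → eatepotekuxisopaun.
Rule 2 (intervocalic voicing): /t/ is a voiceless stop between vowels /a/ and /e/, so it voices to [d]. /p/ is a voiceless stop between vowels /e/ and /o/, so it voices to [b]. /t/ is a voiceless stop between vowels /o/ and /e/, so it voices to [d]. /k/ is a voiceless stop between vowels /e/ and /u/, so it voices to [g]. /p/ is a voiceless stop between vowels /o/ and /a/, so it voices to [b]. /eatepotekuxisopaun/ → eadebodeguxisobaun.
Rule 3 (high vowel syncope): /i/ is a high vowel flanked by voiceless consonants /x/ and /s/, so it deletes. /eadebodeguxisobaun/ → eadebodeguxsobaun.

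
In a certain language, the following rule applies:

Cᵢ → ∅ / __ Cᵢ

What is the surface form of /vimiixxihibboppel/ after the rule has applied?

vimiixihibopel

/xx/ is a geminate; the first /x/ deletes.
/bb/ is a geminate; the first /b/ deletes.
/pp/ is a geminate; the first /p/ deletes.
Surface form: [vimiixihibopel].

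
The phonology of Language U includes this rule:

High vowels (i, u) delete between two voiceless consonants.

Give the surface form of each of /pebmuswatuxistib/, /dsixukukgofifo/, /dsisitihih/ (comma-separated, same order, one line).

pebmuswatxstib, dsxkkgoffo, dssthh

/pebmuswatuxistib/: /u/ is a high vowel flanked by voiceless consonants /t/ and /x/, so it deletes. /i/ is a high vowel flanked by voiceless consonants /x/ and /s/, so it deletes. → [pebmuswatxstib].
/dsixukukgofifo/: /i/ is a high vowel flanked by voiceless consonants /s/ and /x/, so it deletes. /u/ is a high vowel flanked by voiceless consonants /x/ and /k/, so it deletes. /u/ is a high vowel flanked by voiceless consonants /k/ and /k/, so it deletes. /i/ is a high vowel flanked by voiceless consonants /f/ and /f/, so it deletes. → [dsxkkgoffo].
/dsisitihih/: /i/ is a high vowel flanked by voiceless consonants /s/ and /s/, so it deletes. /i/ is a high vowel flanked by voiceless consonants /s/ and /t/, so it deletes. /i/ is a high vowel flanked by voiceless consonants /t/ and /h/, so it deletes. /i/ is a high vowel flanked by voiceless consonants /h/ and /h/, so it deletes. → [dssthh].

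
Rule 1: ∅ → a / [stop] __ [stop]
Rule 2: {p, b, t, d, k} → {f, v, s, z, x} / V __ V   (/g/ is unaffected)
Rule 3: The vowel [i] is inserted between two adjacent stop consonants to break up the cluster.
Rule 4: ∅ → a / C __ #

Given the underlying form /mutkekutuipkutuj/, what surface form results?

Rule 1 (stop-cluster a-epenthesis): /t/ and /k/ form a stop–stop cluster, so [a] is inserted between them. /p/ and /k/ form a stop–stop cluster, so [a] is inserted between them. /mutkekutuipkutuj/ → mutakekutuipakutuj.
Rule 2 (intervocalic spirantization): /t/ is a stop between vowels /u/ and /a/, so it spirantizes to the fricative [s]. /k/ is a stop between vowels /a/ and /e/, so it spirantizes to the fricative [x]. /k/ is a stop between vowels /e/ and /u/, so it spirantizes to the fricative [x]. /t/ is a stop between vowels /u/ and /u/, so it spirantizes to the fricative [s]. /p/ is a stop between vowels /i/ and /a/, so it spirantizes to the fricative [f]. /k/ is a stop between vowels /a/ and /u/, so it spirantizes to the fricative [x]. /t/ is a stop between vowels /u/ and /u/, so it spirantizes to the fricative [s]. /mutakekutuipakutuj/ → musaxexusuifaxusuj.
Rule 3 (stop-cluster i-epenthesis): no segment meets the environment; /musaxexusuifaxusuj/ is unchanged.
Rule 4 (final a-epenthesis): the form ends in the consonant /j/, so [a] is inserted word-finally. /musaxexusuifaxusuj/ → musaxexusuifaxusuja.

musaxexusuifaxusuja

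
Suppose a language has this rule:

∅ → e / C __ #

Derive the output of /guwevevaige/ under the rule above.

guwevevaige

No segment of /guwevevaige/ meets the structural description of the rule, so the form surfaces unchanged.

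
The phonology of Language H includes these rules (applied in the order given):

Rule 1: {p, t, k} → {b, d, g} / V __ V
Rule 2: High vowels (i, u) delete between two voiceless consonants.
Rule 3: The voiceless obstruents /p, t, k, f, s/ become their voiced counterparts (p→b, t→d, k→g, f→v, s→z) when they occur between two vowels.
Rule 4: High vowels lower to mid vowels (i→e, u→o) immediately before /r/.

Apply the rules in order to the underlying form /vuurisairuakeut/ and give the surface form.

Rule 1 (intervocalic voicing): /k/ is a voiceless stop between vowels /a/ and /e/, so it voices to [g]. /vuurisairuakeut/ → vuurisairuageut.
Rule 2 (high vowel syncope): no segment meets the environment; /vuurisairuageut/ is unchanged.
Rule 3 (intervocalic voicing): /s/ is a voiceless obstruent between vowels /i/ and /a/, so it voices to [z]. /vuurisairuageut/ → vuurizairuageut.
Rule 4 (pre-rhotic lowering): /u/ is a high vowel immediately before /r/, so it lowers to [o]. /i/ is a high vowel immediately before /r/, so it lowers to [e]. /vuurizairuageut/ → vuorizaeruageut.

vuorizaeruageut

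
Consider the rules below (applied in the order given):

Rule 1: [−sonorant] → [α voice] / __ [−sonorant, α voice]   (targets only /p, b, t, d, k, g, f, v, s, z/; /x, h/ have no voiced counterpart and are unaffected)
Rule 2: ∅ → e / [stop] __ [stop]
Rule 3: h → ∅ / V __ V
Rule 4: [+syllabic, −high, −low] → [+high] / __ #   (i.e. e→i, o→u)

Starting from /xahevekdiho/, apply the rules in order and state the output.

Rule 1 (regressive voicing assimilation): /k/ precedes the voiced obstruent /d/, so it voices to [g] by assimilation. /xahevekdiho/ → xahevegdiho.
Rule 2 (stop-cluster e-epenthesis): /g/ and /d/ form a stop–stop cluster, so [e] is inserted between them. /xahevegdiho/ → xahevegediho.
Rule 3 (intervocalic h-deletion): /h/ occurs between vowels /a/ and /e/, so it deletes. /h/ occurs between vowels /i/ and /o/, so it deletes. /xahevegediho/ → xaevegedio.
Rule 4 (final vowel raising): /o/ is a mid vowel in word-final position, so it raises to [u]. /xaevegedio/ → xaevegediu.

xaevegediu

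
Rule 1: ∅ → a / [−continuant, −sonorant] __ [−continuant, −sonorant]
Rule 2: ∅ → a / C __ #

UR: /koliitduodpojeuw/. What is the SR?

koliitaduodapojeuwa

Rule 1 (stop-cluster a-epenthesis): /t/ and /d/ form a stop–stop cluster, so [a] is inserted between them. /d/ and /p/ form a stop–stop cluster, so [a] is inserted between them. /koliitduodpojeuw/ → koliitaduodapojeuw.
Rule 2 (final a-epenthesis): the form ends in the consonant /w/, so [a] is inserted word-finally. /koliitaduodapojeuw/ → koliitaduodapojeuwa.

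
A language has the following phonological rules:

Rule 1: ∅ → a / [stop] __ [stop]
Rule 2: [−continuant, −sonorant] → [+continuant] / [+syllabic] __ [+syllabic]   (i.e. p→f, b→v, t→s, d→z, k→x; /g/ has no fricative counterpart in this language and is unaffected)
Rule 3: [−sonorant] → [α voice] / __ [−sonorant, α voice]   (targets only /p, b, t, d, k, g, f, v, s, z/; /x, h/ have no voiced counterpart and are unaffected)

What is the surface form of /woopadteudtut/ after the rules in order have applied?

Rule 1 (stop-cluster a-epenthesis): /d/ and /t/ form a stop–stop cluster, so [a] is inserted between them. /d/ and /t/ form a stop–stop cluster, so [a] is inserted between them. /woopadteudtut/ → woopadateudatut.
Rule 2 (intervocalic spirantization): /p/ is a stop between vowels /o/ and /a/, so it spirantizes to the fricative [f]. /d/ is a stop between vowels /a/ and /a/, so it spirantizes to the fricative [z]. /t/ is a stop between vowels /a/ and /e/, so it spirantizes to the fricative [s]. /d/ is a stop between vowels /u/ and /a/, so it spirantizes to the fricative [z]. /t/ is a stop between vowels /a/ and /u/, so it spirantizes to the fricative [s]. /woopadateudatut/ → woofazaseuzasut.
Rule 3 (regressive voicing assimilation): no segment meets the environment; /woofazaseuzasut/ is unchanged.

woofazaseuzasut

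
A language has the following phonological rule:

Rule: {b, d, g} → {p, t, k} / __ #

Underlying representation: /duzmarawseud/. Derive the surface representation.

Scanning /duzmarawseud/: /d/ at position 1 is not in the conditioning environment; /d/ is a voiced stop in word-final position, so it devoices to [t].
Result: [duzmarawseut].

duzmarawseut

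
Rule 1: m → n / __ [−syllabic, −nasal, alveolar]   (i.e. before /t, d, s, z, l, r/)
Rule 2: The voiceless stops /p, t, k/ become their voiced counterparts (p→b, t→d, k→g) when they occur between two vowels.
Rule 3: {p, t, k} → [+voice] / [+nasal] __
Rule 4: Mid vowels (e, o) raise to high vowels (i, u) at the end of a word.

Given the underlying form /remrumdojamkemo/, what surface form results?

Rule 1 (nasal place assimilation): /m/ precedes the alveolar consonant /r/, so it assimilates in place to [n]. /m/ precedes the alveolar consonant /d/, so it assimilates in place to [n]. /remrumdojamkemo/ → renrundojamkemo.
Rule 2 (intervocalic voicing): no segment meets the environment; /renrundojamkemo/ is unchanged.
Rule 3 (post-nasal voicing): /k/ is a voiceless stop immediately after the nasal /m/, so it voices to [g]. /renrundojamkemo/ → renrundojamgemo.
Rule 4 (final vowel raising): /o/ is a mid vowel in word-final position, so it raises to [u]. /renrundojamgemo/ → renrundojamgemu.

renrundojamgemu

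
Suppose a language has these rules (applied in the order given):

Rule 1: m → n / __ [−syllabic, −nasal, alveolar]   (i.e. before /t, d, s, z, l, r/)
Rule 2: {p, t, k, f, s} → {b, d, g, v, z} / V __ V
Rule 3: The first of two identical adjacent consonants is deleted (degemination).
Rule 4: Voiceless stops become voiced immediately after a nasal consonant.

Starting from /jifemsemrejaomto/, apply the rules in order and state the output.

Rule 1 (nasal place assimilation): /m/ precedes the alveolar consonant /s/, so it assimilates in place to [n]. /m/ precedes the alveolar consonant /r/, so it assimilates in place to [n]. /m/ precedes the alveolar consonant /t/, so it assimilates in place to [n]. /jifemsemrejaomto/ → jifensenrejaonto.
Rule 2 (intervocalic voicing): /f/ is a voiceless obstruent between vowels /i/ and /e/, so it voices to [v]. /jifensenrejaonto/ → jivensenrejaonto.
Rule 3 (degemination): no segment meets the environment; /jivensenrejaonto/ is unchanged.
Rule 4 (post-nasal voicing): /t/ is a voiceless stop immediately after the nasal /n/, so it voices to [d]. /jivensenrejaonto/ → jivensenrejaondo.

jivensenrejaondo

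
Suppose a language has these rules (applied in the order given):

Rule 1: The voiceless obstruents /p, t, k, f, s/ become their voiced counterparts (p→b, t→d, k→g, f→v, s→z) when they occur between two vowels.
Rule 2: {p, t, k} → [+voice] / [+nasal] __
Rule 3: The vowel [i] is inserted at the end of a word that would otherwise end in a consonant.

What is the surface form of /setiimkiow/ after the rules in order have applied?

sediimgiowi

Rule 1 (intervocalic voicing): /t/ is a voiceless obstruent between vowels /e/ and /i/, so it voices to [d]. /setiimkiow/ → sediimkiow.
Rule 2 (post-nasal voicing): /k/ is a voiceless stop immediately after the nasal /m/, so it voices to [g]. /sediimkiow/ → sediimgiow.
Rule 3 (final i-epenthesis): the form ends in the consonant /w/, so [i] is inserted word-finally. /sediimgiow/ → sediimgiowi.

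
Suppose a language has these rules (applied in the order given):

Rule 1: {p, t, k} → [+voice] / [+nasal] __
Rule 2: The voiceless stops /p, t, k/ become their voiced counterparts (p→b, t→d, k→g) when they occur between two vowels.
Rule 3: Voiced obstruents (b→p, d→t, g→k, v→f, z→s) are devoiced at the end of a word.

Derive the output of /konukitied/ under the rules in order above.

konugidiet

Rule 1 (post-nasal voicing): no segment meets the environment; /konukitied/ is unchanged.
Rule 2 (intervocalic voicing): /k/ is a voiceless stop between vowels /u/ and /i/, so it voices to [g]. /t/ is a voiceless stop between vowels /i/ and /i/, so it voices to [d]. /konukitied/ → konugidied.
Rule 3 (final devoicing): /d/ is a voiced obstruent in word-final position, so it devoices to [t]. /konugidied/ → konugidiet.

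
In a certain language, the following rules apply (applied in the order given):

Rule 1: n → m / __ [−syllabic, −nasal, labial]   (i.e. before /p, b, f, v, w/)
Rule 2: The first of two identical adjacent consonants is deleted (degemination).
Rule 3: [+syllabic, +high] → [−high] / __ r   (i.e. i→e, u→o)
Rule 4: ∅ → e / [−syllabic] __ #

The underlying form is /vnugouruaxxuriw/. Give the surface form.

vnugooruaxoriwe

Rule 1 (nasal place assimilation): no segment meets the environment; /vnugouruaxxuriw/ is unchanged.
Rule 2 (degemination): /xx/ is a geminate; the first /x/ deletes. /vnugouruaxxuriw/ → vnugouruaxuriw.
Rule 3 (pre-rhotic lowering): /u/ is a high vowel immediately before /r/, so it lowers to [o]. /u/ is a high vowel immediately before /r/, so it lowers to [o]. /vnugouruaxuriw/ → vnugooruaxoriw.
Rule 4 (final e-epenthesis): the form ends in the consonant /w/, so [e] is inserted word-finally. /vnugooruaxoriw/ → vnugooruaxoriwe.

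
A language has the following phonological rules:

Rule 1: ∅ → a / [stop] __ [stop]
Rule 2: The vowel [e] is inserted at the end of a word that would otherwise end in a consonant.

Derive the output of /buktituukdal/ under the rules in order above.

Rule 1 (stop-cluster a-epenthesis): /k/ and /t/ form a stop–stop cluster, so [a] is inserted between them. /k/ and /d/ form a stop–stop cluster, so [a] is inserted between them. /buktituukdal/ → bukatituukadal.
Rule 2 (final e-epenthesis): the form ends in the consonant /l/, so [e] is inserted word-finally. /bukatituukadal/ → bukatituukadale.

bukatituukadale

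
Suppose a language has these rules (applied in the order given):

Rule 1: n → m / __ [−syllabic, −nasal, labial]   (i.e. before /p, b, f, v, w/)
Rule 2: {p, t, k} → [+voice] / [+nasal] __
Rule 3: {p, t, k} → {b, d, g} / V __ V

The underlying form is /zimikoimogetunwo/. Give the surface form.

Rule 1 (nasal place assimilation): /n/ precedes the labial consonant /w/, so it assimilates in place to [m]. /zimikoimogetunwo/ → zimikoimogetumwo.
Rule 2 (post-nasal voicing): no segment meets the environment; /zimikoimogetumwo/ is unchanged.
Rule 3 (intervocalic voicing): /k/ is a voiceless stop between vowels /i/ and /o/, so it voices to [g]. /t/ is a voiceless stop between vowels /e/ and /u/, so it voices to [d]. /zimikoimogetumwo/ → zimigoimogedumwo.

zimigoimogedumwo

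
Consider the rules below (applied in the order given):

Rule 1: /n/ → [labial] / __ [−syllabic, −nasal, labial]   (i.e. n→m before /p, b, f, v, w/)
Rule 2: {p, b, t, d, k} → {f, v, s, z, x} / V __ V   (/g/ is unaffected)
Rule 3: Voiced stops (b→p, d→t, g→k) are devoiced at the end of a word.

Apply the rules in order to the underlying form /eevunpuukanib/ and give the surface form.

Rule 1 (nasal place assimilation): /n/ precedes the labial consonant /p/, so it assimilates in place to [m]. /eevunpuukanib/ → eevumpuukanib.
Rule 2 (intervocalic spirantization): /k/ is a stop between vowels /u/ and /a/, so it spirantizes to the fricative [x]. /eevumpuukanib/ → eevumpuuxanib.
Rule 3 (final devoicing): /b/ is a voiced stop in word-final position, so it devoices to [p]. /eevumpuuxanib/ → eevumpuuxanip.

eevumpuuxanip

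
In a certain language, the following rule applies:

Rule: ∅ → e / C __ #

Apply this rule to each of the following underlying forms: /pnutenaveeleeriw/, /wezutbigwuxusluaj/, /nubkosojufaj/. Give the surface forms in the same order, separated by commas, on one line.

/pnutenaveeleeriw/: the form ends in the consonant /w/, so [e] is inserted word-finally. → [pnutenaveeleeriwe].
/wezutbigwuxusluaj/: the form ends in the consonant /j/, so [e] is inserted word-finally. → [wezutbigwuxusluaje].
/nubkosojufaj/: the form ends in the consonant /j/, so [e] is inserted word-finally. → [nubkosojufaje].

pnutenaveeleeriwe, wezutbigwuxusluaje, nubkosojufaje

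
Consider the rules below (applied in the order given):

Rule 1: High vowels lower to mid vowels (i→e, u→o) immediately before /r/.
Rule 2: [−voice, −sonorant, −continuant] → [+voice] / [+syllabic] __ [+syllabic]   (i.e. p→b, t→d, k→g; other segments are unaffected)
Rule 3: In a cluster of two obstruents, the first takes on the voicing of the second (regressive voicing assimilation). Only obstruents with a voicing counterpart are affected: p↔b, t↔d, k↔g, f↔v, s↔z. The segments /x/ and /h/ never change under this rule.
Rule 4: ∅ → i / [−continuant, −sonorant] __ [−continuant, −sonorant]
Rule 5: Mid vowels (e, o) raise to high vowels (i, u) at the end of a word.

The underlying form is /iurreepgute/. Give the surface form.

iorreebigudi

Rule 1 (pre-rhotic lowering): /u/ is a high vowel immediately before /r/, so it lowers to [o]. /iurreepgute/ → iorreepgute.
Rule 2 (intervocalic voicing): /t/ is a voiceless stop between vowels /u/ and /e/, so it voices to [d]. /iorreepgute/ → iorreepgude.
Rule 3 (regressive voicing assimilation): /p/ precedes the voiced obstruent /g/, so it voices to [b] by assimilation. /iorreepgude/ → iorreebgude.
Rule 4 (stop-cluster i-epenthesis): /b/ and /g/ form a stop–stop cluster, so [i] is inserted between them. /iorreebgude/ → iorreebigude.
Rule 5 (final vowel raising): /e/ is a mid vowel in word-final position, so it raises to [i]. /iorreebigude/ → iorreebigudi.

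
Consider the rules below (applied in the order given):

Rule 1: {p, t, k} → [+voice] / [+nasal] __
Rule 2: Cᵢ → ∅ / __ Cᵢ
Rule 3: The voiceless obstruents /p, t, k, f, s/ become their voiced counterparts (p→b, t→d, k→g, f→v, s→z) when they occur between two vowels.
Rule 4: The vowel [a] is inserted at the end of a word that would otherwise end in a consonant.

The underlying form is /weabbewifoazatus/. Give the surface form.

Rule 1 (post-nasal voicing): no segment meets the environment; /weabbewifoazatus/ is unchanged.
Rule 2 (degemination): /bb/ is a geminate; the first /b/ deletes. /weabbewifoazatus/ → weabewifoazatus.
Rule 3 (intervocalic voicing): /f/ is a voiceless obstruent between vowels /i/ and /o/, so it voices to [v]. /t/ is a voiceless obstruent between vowels /a/ and /u/, so it voices to [d]. /weabewifoazatus/ → weabewivoazadus.
Rule 4 (final a-epenthesis): the form ends in the consonant /s/, so [a] is inserted word-finally. /weabewivoazadus/ → weabewivoazadusa.

weabewivoazadusa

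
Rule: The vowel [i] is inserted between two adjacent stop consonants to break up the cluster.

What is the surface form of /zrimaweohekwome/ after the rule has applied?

No segment of /zrimaweohekwome/ meets the structural description of the rule, so the form surfaces unchanged.

zrimaweohekwome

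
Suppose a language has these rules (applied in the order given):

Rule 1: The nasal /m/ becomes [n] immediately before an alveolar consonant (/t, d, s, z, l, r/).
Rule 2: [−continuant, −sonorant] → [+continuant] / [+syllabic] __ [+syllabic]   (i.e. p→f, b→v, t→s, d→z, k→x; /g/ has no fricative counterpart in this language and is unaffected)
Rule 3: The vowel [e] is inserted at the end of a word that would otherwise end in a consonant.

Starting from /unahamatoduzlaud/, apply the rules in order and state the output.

unahamasozuzlaude

Rule 1 (nasal place assimilation): no segment meets the environment; /unahamatoduzlaud/ is unchanged.
Rule 2 (intervocalic spirantization): /t/ is a stop between vowels /a/ and /o/, so it spirantizes to the fricative [s]. /d/ is a stop between vowels /o/ and /u/, so it spirantizes to the fricative [z]. /unahamatoduzlaud/ → unahamasozuzlaud.
Rule 3 (final e-epenthesis): the form ends in the consonant /d/, so [e] is inserted word-finally. /unahamasozuzlaud/ → unahamasozuzlaude.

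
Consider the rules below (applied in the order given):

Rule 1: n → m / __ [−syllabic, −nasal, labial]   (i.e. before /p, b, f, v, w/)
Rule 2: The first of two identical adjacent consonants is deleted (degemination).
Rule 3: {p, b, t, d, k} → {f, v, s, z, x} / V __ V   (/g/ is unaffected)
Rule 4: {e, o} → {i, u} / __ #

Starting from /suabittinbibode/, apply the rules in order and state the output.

suavisimbivozi

Rule 1 (nasal place assimilation): /n/ precedes the labial consonant /b/, so it assimilates in place to [m]. /suabittinbibode/ → suabittimbibode.
Rule 2 (degemination): /tt/ is a geminate; the first /t/ deletes. /suabittimbibode/ → suabitimbibode.
Rule 3 (intervocalic spirantization): /b/ is a stop between vowels /a/ and /i/, so it spirantizes to the fricative [v]. /t/ is a stop between vowels /i/ and /i/, so it spirantizes to the fricative [s]. /b/ is a stop between vowels /i/ and /o/, so it spirantizes to the fricative [v]. /d/ is a stop between vowels /o/ and /e/, so it spirantizes to the fricative [z]. /suabitimbibode/ → suavisimbivoze.
Rule 4 (final vowel raising): /e/ is a mid vowel in word-final position, so it raises to [i]. /suavisimbivoze/ → suavisimbivozi.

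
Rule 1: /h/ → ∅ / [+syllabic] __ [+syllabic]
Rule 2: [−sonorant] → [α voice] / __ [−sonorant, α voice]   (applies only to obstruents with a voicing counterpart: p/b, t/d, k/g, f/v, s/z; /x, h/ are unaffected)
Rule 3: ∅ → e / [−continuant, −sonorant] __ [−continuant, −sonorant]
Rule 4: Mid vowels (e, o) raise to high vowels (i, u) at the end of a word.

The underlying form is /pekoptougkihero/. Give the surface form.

pekopetoukekieru

Rule 1 (intervocalic h-deletion): /h/ occurs between vowels /i/ and /e/, so it deletes. /pekoptougkihero/ → pekoptougkiero.
Rule 2 (regressive voicing assimilation): /g/ precedes the voiceless obstruent /k/, so it devoices to [k] by assimilation. /pekoptougkiero/ → pekoptoukkiero.
Rule 3 (stop-cluster e-epenthesis): /p/ and /t/ form a stop–stop cluster, so [e] is inserted between them. /k/ and /k/ form a stop–stop cluster, so [e] is inserted between them. /pekoptoukkiero/ → pekopetoukekiero.
Rule 4 (final vowel raising): /o/ is a mid vowel in word-final position, so it raises to [u]. /pekopetoukekiero/ → pekopetoukekieru.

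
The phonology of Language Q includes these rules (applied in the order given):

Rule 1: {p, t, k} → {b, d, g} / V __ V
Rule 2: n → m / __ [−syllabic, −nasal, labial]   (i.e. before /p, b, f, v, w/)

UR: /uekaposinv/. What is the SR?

Rule 1 (intervocalic voicing): /k/ is a voiceless stop between vowels /e/ and /a/, so it voices to [g]. /p/ is a voiceless stop between vowels /a/ and /o/, so it voices to [b]. /uekaposinv/ → uegabosinv.
Rule 2 (nasal place assimilation): /n/ precedes the labial consonant /v/, so it assimilates in place to [m]. /uegabosinv/ → uegabosimv.

uegabosimv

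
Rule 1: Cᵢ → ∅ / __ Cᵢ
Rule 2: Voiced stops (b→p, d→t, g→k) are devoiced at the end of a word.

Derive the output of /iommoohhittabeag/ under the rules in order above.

iomoohitabeak

Rule 1 (degemination): /mm/ is a geminate; the first /m/ deletes. /hh/ is a geminate; the first /h/ deletes. /tt/ is a geminate; the first /t/ deletes. /iommoohhittabeag/ → iomoohitabeag.
Rule 2 (final devoicing): /g/ is a voiced stop in word-final position, so it devoices to [k]. /iomoohitabeag/ → iomoohitabeak.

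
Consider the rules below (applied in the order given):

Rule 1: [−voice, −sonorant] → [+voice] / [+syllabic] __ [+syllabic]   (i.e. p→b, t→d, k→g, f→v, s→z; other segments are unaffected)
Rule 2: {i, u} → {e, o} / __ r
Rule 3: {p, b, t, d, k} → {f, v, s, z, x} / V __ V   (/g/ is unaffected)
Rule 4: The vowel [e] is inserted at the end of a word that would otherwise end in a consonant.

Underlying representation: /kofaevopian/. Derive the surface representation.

kovaevoviane

Rule 1 (intervocalic voicing): /f/ is a voiceless obstruent between vowels /o/ and /a/, so it voices to [v]. /p/ is a voiceless obstruent between vowels /o/ and /i/, so it voices to [b]. /kofaevopian/ → kovaevobian.
Rule 2 (pre-rhotic lowering): no segment meets the environment; /kovaevobian/ is unchanged.
Rule 3 (intervocalic spirantization): /b/ is a stop between vowels /o/ and /i/, so it spirantizes to the fricative [v]. /kovaevobian/ → kovaevovian.
Rule 4 (final e-epenthesis): the form ends in the consonant /n/, so [e] is inserted word-finally. /kovaevovian/ → kovaevoviane.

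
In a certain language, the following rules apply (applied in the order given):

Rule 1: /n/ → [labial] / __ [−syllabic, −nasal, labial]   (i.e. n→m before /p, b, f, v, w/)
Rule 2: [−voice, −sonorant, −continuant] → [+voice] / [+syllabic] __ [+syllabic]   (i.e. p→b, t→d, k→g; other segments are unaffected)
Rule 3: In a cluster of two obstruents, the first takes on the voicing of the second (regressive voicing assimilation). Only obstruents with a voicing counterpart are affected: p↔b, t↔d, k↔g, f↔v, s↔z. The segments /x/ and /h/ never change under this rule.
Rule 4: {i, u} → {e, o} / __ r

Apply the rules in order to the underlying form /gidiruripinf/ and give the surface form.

gideroribimf

Rule 1 (nasal place assimilation): /n/ precedes the labial consonant /f/, so it assimilates in place to [m]. /gidiruripinf/ → gidiruripimf.
Rule 2 (intervocalic voicing): /p/ is a voiceless stop between vowels /i/ and /i/, so it voices to [b]. /gidiruripimf/ → gidiruribimf.
Rule 3 (regressive voicing assimilation): no segment meets the environment; /gidiruribimf/ is unchanged.
Rule 4 (pre-rhotic lowering): /i/ is a high vowel immediately before /r/, so it lowers to [e]. /u/ is a high vowel immediately before /r/, so it lowers to [o]. /gidiruribimf/ → gideroribimf.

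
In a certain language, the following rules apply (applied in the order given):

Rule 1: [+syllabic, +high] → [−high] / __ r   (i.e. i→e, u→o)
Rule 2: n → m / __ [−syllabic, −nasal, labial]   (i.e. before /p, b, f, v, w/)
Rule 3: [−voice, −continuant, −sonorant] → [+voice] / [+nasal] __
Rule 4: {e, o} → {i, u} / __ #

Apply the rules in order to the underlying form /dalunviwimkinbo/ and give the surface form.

Rule 1 (pre-rhotic lowering): no segment meets the environment; /dalunviwimkinbo/ is unchanged.
Rule 2 (nasal place assimilation): /n/ precedes the labial consonant /v/, so it assimilates in place to [m]. /n/ precedes the labial consonant /b/, so it assimilates in place to [m]. /dalunviwimkinbo/ → dalumviwimkimbo.
Rule 3 (post-nasal voicing): /k/ is a voiceless stop immediately after the nasal /m/, so it voices to [g]. /dalumviwimkimbo/ → dalumviwimgimbo.
Rule 4 (final vowel raising): /o/ is a mid vowel in word-final position, so it raises to [u]. /dalumviwimgimbo/ → dalumviwimgimbu.

dalumviwimgimbu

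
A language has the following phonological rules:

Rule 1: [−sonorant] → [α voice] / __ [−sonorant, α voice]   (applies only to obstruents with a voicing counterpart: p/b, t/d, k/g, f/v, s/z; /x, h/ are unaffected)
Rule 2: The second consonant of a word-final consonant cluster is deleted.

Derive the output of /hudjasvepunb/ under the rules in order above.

hudjazvepun

Rule 1 (regressive voicing assimilation): /s/ precedes the voiced obstruent /v/, so it voices to [z] by assimilation. /hudjasvepunb/ → hudjazvepunb.
Rule 2 (final cluster simplification): /b/ is the second consonant of a word-final cluster /nb/, so it deletes. /hudjazvepunb/ → hudjazvepun.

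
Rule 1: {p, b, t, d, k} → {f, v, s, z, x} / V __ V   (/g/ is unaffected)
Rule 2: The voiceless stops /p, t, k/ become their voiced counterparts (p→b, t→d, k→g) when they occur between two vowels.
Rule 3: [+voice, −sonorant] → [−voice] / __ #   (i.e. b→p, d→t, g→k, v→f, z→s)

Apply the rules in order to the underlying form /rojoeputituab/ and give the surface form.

Rule 1 (intervocalic spirantization): /p/ is a stop between vowels /e/ and /u/, so it spirantizes to the fricative [f]. /t/ is a stop between vowels /u/ and /i/, so it spirantizes to the fricative [s]. /t/ is a stop between vowels /i/ and /u/, so it spirantizes to the fricative [s]. /rojoeputituab/ → rojoefusisuab.
Rule 2 (intervocalic voicing): no segment meets the environment; /rojoefusisuab/ is unchanged.
Rule 3 (final devoicing): /b/ is a voiced obstruent in word-final position, so it devoices to [p]. /rojoefusisuab/ → rojoefusisuap.

rojoefusisuap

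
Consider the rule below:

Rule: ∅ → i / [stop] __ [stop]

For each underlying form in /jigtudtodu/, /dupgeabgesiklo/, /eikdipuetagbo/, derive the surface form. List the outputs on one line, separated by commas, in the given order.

jigituditodu, dupigeabigesiklo, eikidipuetagibo

/jigtudtodu/: /g/ and /t/ form a stop–stop cluster, so [i] is inserted between them. /d/ and /t/ form a stop–stop cluster, so [i] is inserted between them. → [jigituditodu].
/dupgeabgesiklo/: /p/ and /g/ form a stop–stop cluster, so [i] is inserted between them. /b/ and /g/ form a stop–stop cluster, so [i] is inserted between them. → [dupigeabigesiklo].
/eikdipuetagbo/: /k/ and /d/ form a stop–stop cluster, so [i] is inserted between them. /g/ and /b/ form a stop–stop cluster, so [i] is inserted between them. → [eikidipuetagibo].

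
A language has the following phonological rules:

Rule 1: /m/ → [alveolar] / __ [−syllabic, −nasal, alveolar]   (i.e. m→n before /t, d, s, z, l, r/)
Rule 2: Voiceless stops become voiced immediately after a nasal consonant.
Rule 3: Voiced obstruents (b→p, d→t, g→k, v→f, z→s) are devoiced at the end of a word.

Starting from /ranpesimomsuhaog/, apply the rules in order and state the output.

Rule 1 (nasal place assimilation): /m/ precedes the alveolar consonant /s/, so it assimilates in place to [n]. /ranpesimomsuhaog/ → ranpesimonsuhaog.
Rule 2 (post-nasal voicing): /p/ is a voiceless stop immediately after the nasal /n/, so it voices to [b]. /ranpesimonsuhaog/ → ranbesimonsuhaog.
Rule 3 (final devoicing): /g/ is a voiced obstruent in word-final position, so it devoices to [k]. /ranbesimonsuhaog/ → ranbesimonsuhaok.

ranbesimonsuhaok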